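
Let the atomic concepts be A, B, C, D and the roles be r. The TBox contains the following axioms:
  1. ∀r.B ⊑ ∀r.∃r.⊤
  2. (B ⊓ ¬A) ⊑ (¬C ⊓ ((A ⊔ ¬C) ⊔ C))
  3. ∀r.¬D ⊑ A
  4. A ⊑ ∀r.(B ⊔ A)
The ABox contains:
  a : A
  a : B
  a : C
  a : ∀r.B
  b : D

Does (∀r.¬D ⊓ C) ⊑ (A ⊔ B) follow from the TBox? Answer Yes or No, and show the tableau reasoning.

Yes

1. (∀r.¬D ⊓ C) ⊑ (A ⊔ B)  ⇔  ((∀r.¬D ⊓ C) ⊓ (¬A ⊓ ¬B)) unsat w.r.t. T
   all branches close; clash {A, ¬A} at x₀
2. Hence (∀r.¬D ⊓ C) ⊑ (A ⊔ B): entailed.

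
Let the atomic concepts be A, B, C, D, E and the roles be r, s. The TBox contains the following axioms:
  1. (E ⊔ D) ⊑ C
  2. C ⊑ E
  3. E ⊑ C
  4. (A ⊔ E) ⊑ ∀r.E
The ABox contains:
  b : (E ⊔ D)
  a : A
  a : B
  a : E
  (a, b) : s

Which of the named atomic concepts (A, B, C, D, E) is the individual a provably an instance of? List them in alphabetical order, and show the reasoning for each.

{A, B, C, E}

1. a : A?  L(a) = {A, B, E} ∪ {¬A}
   clash {A, ¬A} at a — a ∈ A
2. a : B?  L(a) = {A, B, E} ∪ {¬B}
   clash {B, ¬B} at a — a ∈ B
3. a : C?  L(a) = {A, B, E} ∪ {¬C}
   clash {C, ¬C} at a — a ∈ C
4. a : D?  L(a) = {A, B, E} ∪ {¬D}
   apply at a: E⊑C
   open: L(a) ⊇ {A, B, C, E, ¬D, …} — a ∉ D possible
5. a : E?  L(a) = {A, B, E} ∪ {¬E}
   clash {E, ¬E} at a — a ∈ E
6. Entailed for a: {A, B, C, E}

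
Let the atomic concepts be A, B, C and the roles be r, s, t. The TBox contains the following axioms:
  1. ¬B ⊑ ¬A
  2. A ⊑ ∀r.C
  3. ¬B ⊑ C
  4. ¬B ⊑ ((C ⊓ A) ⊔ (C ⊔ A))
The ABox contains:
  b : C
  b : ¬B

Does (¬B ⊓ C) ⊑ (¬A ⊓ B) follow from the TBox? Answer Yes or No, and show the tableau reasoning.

1. (¬B ⊓ C) ⊑ (¬A ⊓ B)  ⇔  ((¬B ⊓ C) ⊓ (A ⊔ ¬B)) unsat w.r.t. T
   apply at x₀: ¬B⊑¬A; ¬B⊑((C ⊓ A) ⊔ (C ⊔ A))
   open: L(x₀) ⊇ {C, ¬A, ¬B}
2. Hence (¬B ⊓ C) ⊑ (¬A ⊓ B): not entailed.

No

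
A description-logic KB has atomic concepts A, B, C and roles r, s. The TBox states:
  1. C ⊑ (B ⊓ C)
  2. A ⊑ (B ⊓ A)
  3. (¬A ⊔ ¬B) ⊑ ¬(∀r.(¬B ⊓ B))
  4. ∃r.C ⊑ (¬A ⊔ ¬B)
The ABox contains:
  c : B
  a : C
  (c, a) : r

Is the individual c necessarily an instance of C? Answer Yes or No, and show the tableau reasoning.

1. c : C?  L(c) = {B} ∪ {¬C}
   open: L(c) ⊇ {B, ¬A, ¬C, ∃r.(B ⊔ ¬B)} (+ ∃-successors) — c ∉ C possible
2. Hence c : C: not entailed.

No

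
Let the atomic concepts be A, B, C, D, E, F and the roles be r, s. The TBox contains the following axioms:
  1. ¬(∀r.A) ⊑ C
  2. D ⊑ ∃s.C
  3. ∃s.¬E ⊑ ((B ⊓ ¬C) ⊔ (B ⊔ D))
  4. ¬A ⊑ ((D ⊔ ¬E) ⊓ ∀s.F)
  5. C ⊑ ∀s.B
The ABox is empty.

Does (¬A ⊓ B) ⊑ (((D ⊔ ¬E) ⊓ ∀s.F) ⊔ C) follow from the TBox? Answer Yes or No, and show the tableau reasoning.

Yes

1. (¬A ⊓ B) ⊑ (((D ⊔ ¬E) ⊓ ∀s.F) ⊔ C)  ⇔  ((¬A ⊓ B) ⊓ (((¬D ⊓ E) ⊔ ∃s.¬F) ⊓ ¬C)) unsat w.r.t. T
   all branches close; clash {C, ¬C} at x₀
2. Hence (¬A ⊓ B) ⊑ (((D ⊔ ¬E) ⊓ ∀s.F) ⊔ C): entailed.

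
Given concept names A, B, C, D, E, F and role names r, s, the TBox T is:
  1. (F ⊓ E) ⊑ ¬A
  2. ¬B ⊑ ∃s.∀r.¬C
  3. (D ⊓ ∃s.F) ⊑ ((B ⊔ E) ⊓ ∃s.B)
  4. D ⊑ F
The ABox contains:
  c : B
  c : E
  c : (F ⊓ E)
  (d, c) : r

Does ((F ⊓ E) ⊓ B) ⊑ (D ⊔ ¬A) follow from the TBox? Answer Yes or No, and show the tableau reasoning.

1. ((F ⊓ E) ⊓ B) ⊑ (D ⊔ ¬A)  ⇔  (((F ⊓ E) ⊓ B) ⊓ (¬D ⊓ A)) unsat w.r.t. T
   all branches close; clash {A, ¬A} at x₀
2. Hence ((F ⊓ E) ⊓ B) ⊑ (D ⊔ ¬A): entailed.

Yes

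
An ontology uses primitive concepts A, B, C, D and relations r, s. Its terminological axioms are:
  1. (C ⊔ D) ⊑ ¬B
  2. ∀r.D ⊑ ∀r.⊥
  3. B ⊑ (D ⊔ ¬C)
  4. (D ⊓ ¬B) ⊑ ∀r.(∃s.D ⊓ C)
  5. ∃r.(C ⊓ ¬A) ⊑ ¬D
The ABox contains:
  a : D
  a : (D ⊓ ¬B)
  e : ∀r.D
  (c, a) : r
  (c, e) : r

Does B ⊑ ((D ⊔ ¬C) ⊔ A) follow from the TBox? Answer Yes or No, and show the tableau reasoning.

1. B ⊑ ((D ⊔ ¬C) ⊔ A)  ⇔  (B ⊓ ((¬D ⊓ C) ⊓ ¬A)) unsat w.r.t. T
   all branches close; clash {B, ¬B} at x₀
2. Hence B ⊑ ((D ⊔ ¬C) ⊔ A): entailed.

Yes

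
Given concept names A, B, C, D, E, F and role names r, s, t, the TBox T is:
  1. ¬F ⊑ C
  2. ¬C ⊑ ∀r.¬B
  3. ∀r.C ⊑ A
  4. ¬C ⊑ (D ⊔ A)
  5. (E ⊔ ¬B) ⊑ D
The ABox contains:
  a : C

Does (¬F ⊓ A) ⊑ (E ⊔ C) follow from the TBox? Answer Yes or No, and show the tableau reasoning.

1. (¬F ⊓ A) ⊑ (E ⊔ C)  ⇔  ((¬F ⊓ A) ⊓ (¬E ⊓ ¬C)) unsat w.r.t. T
   all branches close; clash {C, ¬C} at x₀
2. Hence (¬F ⊓ A) ⊑ (E ⊔ C): entailed.

Yes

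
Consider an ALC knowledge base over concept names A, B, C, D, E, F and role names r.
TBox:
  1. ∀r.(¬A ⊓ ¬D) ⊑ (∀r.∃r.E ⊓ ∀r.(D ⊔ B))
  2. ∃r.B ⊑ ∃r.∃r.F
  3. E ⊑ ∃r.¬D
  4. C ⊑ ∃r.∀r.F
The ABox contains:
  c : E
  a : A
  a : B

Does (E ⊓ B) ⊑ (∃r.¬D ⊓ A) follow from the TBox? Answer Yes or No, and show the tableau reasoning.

No

1. (E ⊓ B) ⊑ (∃r.¬D ⊓ A)  ⇔  ((E ⊓ B) ⊓ (∀r.D ⊔ ¬A)) unsat w.r.t. T
   apply at x₀: E⊑∃r.¬D
   open: L(x₀) ⊇ {B, E, ¬A, ¬C, ∀r.¬B, …} (+ ∃-successors)
2. Hence (E ⊓ B) ⊑ (∃r.¬D ⊓ A): not entailed.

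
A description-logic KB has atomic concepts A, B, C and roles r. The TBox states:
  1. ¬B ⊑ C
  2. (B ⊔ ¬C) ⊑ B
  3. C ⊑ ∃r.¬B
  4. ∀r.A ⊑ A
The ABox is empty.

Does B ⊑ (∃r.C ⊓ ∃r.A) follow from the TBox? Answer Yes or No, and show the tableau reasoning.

1. B ⊑ (∃r.C ⊓ ∃r.A)  ⇔  (B ⊓ (∀r.¬C ⊔ ∀r.¬A)) unsat w.r.t. T
   open: L(x₀) ⊇ {B, ¬C, ∀r.¬C, ∃r.¬A} (+ ∃-successors)
2. Hence B ⊑ (∃r.C ⊓ ∃r.A): not entailed.

No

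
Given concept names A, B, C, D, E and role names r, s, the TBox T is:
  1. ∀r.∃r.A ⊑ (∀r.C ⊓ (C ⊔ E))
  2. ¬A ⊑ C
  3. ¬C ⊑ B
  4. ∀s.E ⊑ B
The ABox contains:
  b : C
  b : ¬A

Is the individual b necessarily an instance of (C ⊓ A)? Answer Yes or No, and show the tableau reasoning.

1. b : (C ⊓ A)?  L(b) = {C, ¬A} ∪ {(¬C ⊔ ¬A)}
   open: L(b) ⊇ {C, ¬A, ∃r.∀r.¬A, ∃s.¬E} (+ ∃-successors) — b ∉ (C ⊓ A) possible
2. Hence b : (C ⊓ A): not entailed.

No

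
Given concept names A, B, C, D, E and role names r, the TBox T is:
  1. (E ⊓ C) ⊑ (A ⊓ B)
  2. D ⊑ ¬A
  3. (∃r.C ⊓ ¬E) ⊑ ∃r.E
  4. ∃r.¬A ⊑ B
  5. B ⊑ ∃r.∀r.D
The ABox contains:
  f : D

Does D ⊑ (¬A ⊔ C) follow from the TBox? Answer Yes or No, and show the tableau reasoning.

Yes

1. D ⊑ (¬A ⊔ C)  ⇔  (D ⊓ (A ⊓ ¬C)) unsat w.r.t. T
   all branches close; clash {A, ¬A} at x₀
2. Hence D ⊑ (¬A ⊔ C): entailed.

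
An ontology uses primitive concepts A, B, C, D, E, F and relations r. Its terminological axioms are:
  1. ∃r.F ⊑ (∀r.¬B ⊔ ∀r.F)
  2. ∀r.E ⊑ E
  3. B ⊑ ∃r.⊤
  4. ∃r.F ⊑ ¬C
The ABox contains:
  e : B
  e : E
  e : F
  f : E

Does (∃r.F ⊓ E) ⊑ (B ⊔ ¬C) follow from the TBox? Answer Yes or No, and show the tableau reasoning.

Yes

1. (∃r.F ⊓ E) ⊑ (B ⊔ ¬C)  ⇔  ((∃r.F ⊓ E) ⊓ (¬B ⊓ C)) unsat w.r.t. T
   all branches close; clash {C, ¬C} at x₀
2. Hence (∃r.F ⊓ E) ⊑ (B ⊔ ¬C): entailed.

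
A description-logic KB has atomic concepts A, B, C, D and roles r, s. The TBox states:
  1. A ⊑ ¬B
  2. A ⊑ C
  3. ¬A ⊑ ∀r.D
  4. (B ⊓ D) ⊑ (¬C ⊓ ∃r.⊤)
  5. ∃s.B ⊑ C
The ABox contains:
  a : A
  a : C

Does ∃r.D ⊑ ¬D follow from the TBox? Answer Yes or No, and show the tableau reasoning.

No

1. ∃r.D ⊑ ¬D  ⇔  (∃r.D ⊓ D) unsat w.r.t. T
   open: L(x₀) ⊇ {A, C, D, ¬B, ∃r.D} (+ ∃-successors)
2. Hence ∃r.D ⊑ ¬D: not entailed.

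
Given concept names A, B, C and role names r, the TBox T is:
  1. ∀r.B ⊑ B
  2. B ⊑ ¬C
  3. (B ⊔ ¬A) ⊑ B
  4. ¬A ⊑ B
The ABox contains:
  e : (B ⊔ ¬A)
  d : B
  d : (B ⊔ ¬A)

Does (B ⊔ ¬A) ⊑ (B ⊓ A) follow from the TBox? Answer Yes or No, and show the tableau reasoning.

No

1. (B ⊔ ¬A) ⊑ (B ⊓ A)  ⇔  ((B ⊔ ¬A) ⊓ (¬B ⊔ ¬A)) unsat w.r.t. T
   apply at x₀: (B ⊔ ¬A)⊑B
   open: L(x₀) ⊇ {B, ¬A, ¬C}
2. Hence (B ⊔ ¬A) ⊑ (B ⊓ A): not entailed.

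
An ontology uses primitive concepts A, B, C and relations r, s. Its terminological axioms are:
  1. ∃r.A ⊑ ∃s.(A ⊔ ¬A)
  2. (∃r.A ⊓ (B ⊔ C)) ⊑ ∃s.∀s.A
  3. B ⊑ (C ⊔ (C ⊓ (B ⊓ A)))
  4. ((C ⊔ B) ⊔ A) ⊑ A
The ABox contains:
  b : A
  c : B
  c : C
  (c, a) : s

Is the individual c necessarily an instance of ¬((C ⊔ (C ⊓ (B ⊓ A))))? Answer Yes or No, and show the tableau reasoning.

No

1. c : ¬((C ⊔ (C ⊓ (B ⊓ A))))?  L(c) = {B, C} ∪ {(C ⊔ (C ⊓ (B ⊓ A)))}
   open: L(c) ⊇ {A, B, C, ∀r.¬A} — c ∉ ¬((C ⊔ (C ⊓ (B ⊓ A)))) possible
2. Hence c : ¬((C ⊔ (C ⊓ (B ⊓ A)))): not entailed.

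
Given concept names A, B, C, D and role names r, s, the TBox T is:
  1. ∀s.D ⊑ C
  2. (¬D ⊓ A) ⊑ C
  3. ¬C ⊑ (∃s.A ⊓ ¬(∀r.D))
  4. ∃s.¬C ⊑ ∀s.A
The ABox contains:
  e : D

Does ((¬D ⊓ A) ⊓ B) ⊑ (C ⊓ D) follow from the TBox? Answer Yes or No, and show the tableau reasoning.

1. ((¬D ⊓ A) ⊓ B) ⊑ (C ⊓ D)  ⇔  (((¬D ⊓ A) ⊓ B) ⊓ (¬C ⊔ ¬D)) unsat w.r.t. T
   apply at x₀: (¬D ⊓ A)⊑C
   open: L(x₀) ⊇ {A, B, C, ¬D, ∀s.C}
2. Hence ((¬D ⊓ A) ⊓ B) ⊑ (C ⊓ D): not entailed.

No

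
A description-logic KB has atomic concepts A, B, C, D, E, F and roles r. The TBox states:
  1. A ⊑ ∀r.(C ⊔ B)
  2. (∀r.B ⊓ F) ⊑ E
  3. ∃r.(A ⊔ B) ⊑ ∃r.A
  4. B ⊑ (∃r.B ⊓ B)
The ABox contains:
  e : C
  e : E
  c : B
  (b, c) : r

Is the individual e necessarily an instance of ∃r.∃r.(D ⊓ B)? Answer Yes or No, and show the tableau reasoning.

No

1. e : ∃r.∃r.(D ⊓ B)?  L(e) = {C, E} ∪ {∀r.∀r.(¬D ⊔ ¬B)}
   open: L(e) ⊇ {C, E, ¬A, ¬B, ∀r.(¬A ⊓ ¬B), …} — e ∉ ∃r.∃r.(D ⊓ B) possible
2. Hence e : ∃r.∃r.(D ⊓ B): not entailed.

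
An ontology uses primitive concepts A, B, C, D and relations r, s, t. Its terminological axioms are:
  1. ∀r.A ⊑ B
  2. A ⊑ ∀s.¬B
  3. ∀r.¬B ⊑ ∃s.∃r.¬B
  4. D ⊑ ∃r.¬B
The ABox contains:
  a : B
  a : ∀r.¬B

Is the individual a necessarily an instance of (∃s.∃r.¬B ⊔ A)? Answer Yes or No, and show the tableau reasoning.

1. a : (∃s.∃r.¬B ⊔ A)?  L(a) = {B, ∀r.¬B} ∪ {(∀s.∀r.B ⊓ ¬A)}
   clash {B, ¬B} at an ∃-successor — a ∈ (∃s.∃r.¬B ⊔ A)
2. Hence a : (∃s.∃r.¬B ⊔ A): entailed.

Yes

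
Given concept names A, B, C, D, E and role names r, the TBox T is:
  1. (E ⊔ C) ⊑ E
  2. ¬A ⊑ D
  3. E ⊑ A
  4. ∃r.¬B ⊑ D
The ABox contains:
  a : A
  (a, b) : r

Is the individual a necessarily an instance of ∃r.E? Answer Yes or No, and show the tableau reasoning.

1. a : ∃r.E?  L(a) = {A} ∪ {∀r.¬E}
   open: L(a) ⊇ {A, ¬C, ¬E, ∀r.B, ∀r.¬E} — a ∉ ∃r.E possible
2. Hence a : ∃r.E: not entailed.

No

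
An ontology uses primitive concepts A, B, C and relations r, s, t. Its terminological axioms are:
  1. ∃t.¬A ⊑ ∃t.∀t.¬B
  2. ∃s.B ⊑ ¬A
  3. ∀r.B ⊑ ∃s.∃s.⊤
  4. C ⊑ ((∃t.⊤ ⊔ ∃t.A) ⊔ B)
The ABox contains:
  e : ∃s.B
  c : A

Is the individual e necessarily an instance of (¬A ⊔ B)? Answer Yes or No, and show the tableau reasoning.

Yes

1. e : (¬A ⊔ B)?  L(e) = {∃s.B} ∪ {(A ⊓ ¬B)}
   clash {A, ¬A} at e — e ∈ (¬A ⊔ B)
2. Hence e : (¬A ⊔ B): entailed.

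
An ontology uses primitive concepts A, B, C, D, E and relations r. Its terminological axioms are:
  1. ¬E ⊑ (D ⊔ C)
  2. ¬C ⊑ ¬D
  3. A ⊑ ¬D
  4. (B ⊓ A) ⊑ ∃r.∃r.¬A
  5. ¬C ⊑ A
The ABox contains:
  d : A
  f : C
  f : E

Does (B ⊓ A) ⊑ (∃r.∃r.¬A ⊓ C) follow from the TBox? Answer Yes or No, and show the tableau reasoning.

No

1. (B ⊓ A) ⊑ (∃r.∃r.¬A ⊓ C)  ⇔  ((B ⊓ A) ⊓ (∀r.∀r.A ⊔ ¬C)) unsat w.r.t. T
   apply at x₀: A⊑¬D; (B ⊓ A)⊑∃r.∃r.¬A
   open: L(x₀) ⊇ {A, B, E, ¬C, ¬D, …} (+ ∃-successors)
2. Hence (B ⊓ A) ⊑ (∃r.∃r.¬A ⊓ C): not entailed.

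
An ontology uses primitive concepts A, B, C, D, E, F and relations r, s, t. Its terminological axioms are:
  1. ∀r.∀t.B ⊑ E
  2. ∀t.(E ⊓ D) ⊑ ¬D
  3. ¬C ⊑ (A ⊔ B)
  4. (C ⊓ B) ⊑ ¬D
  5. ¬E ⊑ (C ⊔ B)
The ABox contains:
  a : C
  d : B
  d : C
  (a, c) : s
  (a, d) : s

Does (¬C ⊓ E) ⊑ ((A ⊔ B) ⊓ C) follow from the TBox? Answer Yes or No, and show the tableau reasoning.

1. (¬C ⊓ E) ⊑ ((A ⊔ B) ⊓ C)  ⇔  ((¬C ⊓ E) ⊓ ((¬A ⊓ ¬B) ⊔ ¬C)) unsat w.r.t. T
   apply at x₀: ¬C⊑(A ⊔ B)
   open: L(x₀) ⊇ {A, E, ¬C, ∃t.(¬E ⊔ ¬D)} (+ ∃-successors)
2. Hence (¬C ⊓ E) ⊑ ((A ⊔ B) ⊓ C): not entailed.

No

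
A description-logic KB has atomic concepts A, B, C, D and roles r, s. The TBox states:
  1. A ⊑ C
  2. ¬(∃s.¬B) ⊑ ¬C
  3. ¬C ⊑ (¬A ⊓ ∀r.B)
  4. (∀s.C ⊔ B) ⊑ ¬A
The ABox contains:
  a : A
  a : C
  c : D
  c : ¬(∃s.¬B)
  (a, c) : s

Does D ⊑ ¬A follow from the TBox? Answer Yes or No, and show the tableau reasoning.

1. D ⊑ ¬A  ⇔  (D ⊓ A) unsat w.r.t. T
   apply at x₀: A⊑C
   open: L(x₀) ⊇ {A, C, D, ¬B, ∃s.¬B, …} (+ ∃-successors)
2. Hence D ⊑ ¬A: not entailed.

No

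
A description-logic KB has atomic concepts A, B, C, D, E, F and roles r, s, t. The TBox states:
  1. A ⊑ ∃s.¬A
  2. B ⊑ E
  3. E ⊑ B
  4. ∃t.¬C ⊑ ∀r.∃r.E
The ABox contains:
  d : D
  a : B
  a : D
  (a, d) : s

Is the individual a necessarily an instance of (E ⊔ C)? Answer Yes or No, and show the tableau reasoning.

1. a : (E ⊔ C)?  L(a) = {B, D} ∪ {(¬E ⊓ ¬C)}
   clash {E, ¬E} at a — a ∈ (E ⊔ C)
2. Hence a : (E ⊔ C): entailed.

Yes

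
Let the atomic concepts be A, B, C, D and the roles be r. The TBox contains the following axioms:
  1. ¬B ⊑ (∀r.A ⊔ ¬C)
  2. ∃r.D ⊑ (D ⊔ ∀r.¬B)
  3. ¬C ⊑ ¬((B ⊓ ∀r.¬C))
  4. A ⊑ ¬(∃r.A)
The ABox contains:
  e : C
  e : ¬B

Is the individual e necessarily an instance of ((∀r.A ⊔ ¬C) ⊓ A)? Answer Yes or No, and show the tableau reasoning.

1. e : ((∀r.A ⊔ ¬C) ⊓ A)?  L(e) = {C, ¬B} ∪ {((∃r.¬A ⊓ C) ⊔ ¬A)}
   apply at e: ¬B⊑(∀r.A ⊔ ¬C)
   open: L(e) ⊇ {C, ¬A, ¬B, ∀r.A, ∀r.¬D} — e ∉ ((∀r.A ⊔ ¬C) ⊓ A) possible
2. Hence e : ((∀r.A ⊔ ¬C) ⊓ A): not entailed.

No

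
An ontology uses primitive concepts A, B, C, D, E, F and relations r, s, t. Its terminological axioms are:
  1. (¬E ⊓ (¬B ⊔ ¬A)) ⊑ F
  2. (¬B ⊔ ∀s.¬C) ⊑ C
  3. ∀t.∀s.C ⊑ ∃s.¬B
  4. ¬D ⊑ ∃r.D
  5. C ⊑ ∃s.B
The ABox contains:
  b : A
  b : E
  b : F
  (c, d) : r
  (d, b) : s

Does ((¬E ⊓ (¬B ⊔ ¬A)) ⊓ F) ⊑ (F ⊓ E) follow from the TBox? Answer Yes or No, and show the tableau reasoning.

1. ((¬E ⊓ (¬B ⊔ ¬A)) ⊓ F) ⊑ (F ⊓ E)  ⇔  (((¬E ⊓ (¬B ⊔ ¬A)) ⊓ F) ⊓ (¬F ⊔ ¬E)) unsat w.r.t. T
   open: L(x₀) ⊇ {C, D, F, ¬B, ¬E, …} (+ ∃-successors)
2. Hence ((¬E ⊓ (¬B ⊔ ¬A)) ⊓ F) ⊑ (F ⊓ E): not entailed.

No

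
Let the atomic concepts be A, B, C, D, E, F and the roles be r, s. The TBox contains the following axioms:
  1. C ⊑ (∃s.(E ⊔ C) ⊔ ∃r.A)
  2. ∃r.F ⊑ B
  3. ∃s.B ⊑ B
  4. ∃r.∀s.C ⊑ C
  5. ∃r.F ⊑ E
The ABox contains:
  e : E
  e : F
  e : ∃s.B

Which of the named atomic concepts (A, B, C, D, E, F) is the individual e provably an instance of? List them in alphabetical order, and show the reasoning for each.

1. e : A?  L(e) = {E, F, ∃s.B} ∪ {¬A}
   apply at e: ∃s.B⊑B
   open: L(e) ⊇ {B, E, F, ¬A, ¬C, …} (+ ∃-successors) — e ∉ A possible
2. e : B?  L(e) = {E, F, ∃s.B} ∪ {¬B}
   clash {B, ¬B} at e — e ∈ B
3. e : C?  L(e) = {E, F, ∃s.B} ∪ {¬C}
   apply at e: ∃s.B⊑B
   open: L(e) ⊇ {B, E, F, ¬C, ∀r.¬F, …} (+ ∃-successors) — e ∉ C possible
4. e : D?  L(e) = {E, F, ∃s.B} ∪ {¬D}
   apply at e: ∃s.B⊑B
   open: L(e) ⊇ {B, E, F, ¬C, ¬D, …} (+ ∃-successors) — e ∉ D possible
5. e : E?  L(e) = {E, F, ∃s.B} ∪ {¬E}
   clash {E, ¬E} at e — e ∈ E
6. e : F?  L(e) = {E, F, ∃s.B} ∪ {¬F}
   clash {F, ¬F} at e — e ∈ F
7. Entailed for e: {B, E, F}

{B, E, F}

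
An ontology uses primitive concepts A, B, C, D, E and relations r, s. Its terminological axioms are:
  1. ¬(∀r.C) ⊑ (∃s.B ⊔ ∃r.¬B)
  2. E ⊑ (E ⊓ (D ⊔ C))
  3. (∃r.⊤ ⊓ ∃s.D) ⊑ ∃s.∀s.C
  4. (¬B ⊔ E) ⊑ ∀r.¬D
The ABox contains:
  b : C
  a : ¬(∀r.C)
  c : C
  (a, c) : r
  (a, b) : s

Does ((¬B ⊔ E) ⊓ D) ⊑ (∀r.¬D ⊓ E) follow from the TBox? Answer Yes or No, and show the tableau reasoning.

No

1. ((¬B ⊔ E) ⊓ D) ⊑ (∀r.¬D ⊓ E)  ⇔  (((¬B ⊔ E) ⊓ D) ⊓ (∃r.D ⊔ ¬E)) unsat w.r.t. T
   apply at x₀: (¬B ⊔ E)⊑∀r.¬D
   open: L(x₀) ⊇ {D, ¬B, ¬E, ∀r.C, ∀r.¬D, …}
2. Hence ((¬B ⊔ E) ⊓ D) ⊑ (∀r.¬D ⊓ E): not entailed.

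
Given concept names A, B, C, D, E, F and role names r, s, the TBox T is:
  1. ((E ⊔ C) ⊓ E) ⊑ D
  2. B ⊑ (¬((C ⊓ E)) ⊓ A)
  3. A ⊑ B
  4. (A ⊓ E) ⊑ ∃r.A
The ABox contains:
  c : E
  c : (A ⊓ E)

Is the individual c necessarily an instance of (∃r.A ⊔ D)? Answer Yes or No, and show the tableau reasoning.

1. c : (∃r.A ⊔ D)?  L(c) = {E, (A ⊓ E)} ∪ {(∀r.¬A ⊓ ¬D)}
   clash {D, ¬D} at c — c ∈ (∃r.A ⊔ D)
2. Hence c : (∃r.A ⊔ D): entailed.

Yes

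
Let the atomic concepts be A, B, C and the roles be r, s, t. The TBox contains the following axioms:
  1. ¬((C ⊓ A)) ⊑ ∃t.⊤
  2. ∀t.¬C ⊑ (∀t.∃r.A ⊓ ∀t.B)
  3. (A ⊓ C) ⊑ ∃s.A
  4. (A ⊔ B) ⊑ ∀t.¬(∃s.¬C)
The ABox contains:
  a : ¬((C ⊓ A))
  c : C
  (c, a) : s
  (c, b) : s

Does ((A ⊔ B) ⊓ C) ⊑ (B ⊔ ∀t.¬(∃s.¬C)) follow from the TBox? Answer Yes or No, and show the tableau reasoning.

Yes

1. ((A ⊔ B) ⊓ C) ⊑ (B ⊔ ∀t.¬(∃s.¬C))  ⇔  (((A ⊔ B) ⊓ C) ⊓ (¬B ⊓ ∃t.∃s.¬C)) unsat w.r.t. T
   all branches close; clash {B, ¬B} at x₀
2. Hence ((A ⊔ B) ⊓ C) ⊑ (B ⊔ ∀t.¬(∃s.¬C)): entailed.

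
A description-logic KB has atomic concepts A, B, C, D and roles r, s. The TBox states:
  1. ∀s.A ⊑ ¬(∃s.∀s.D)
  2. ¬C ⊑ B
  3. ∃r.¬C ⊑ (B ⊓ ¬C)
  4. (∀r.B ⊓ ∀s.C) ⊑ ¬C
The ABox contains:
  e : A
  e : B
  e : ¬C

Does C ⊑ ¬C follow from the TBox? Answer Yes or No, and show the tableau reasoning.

No

1. C ⊑ ¬C  ⇔  (C ⊓ C) unsat w.r.t. T
   open: L(x₀) ⊇ {C, ∀r.C, ∃r.¬B, ∃s.¬A} (+ ∃-successors)
2. Hence C ⊑ ¬C: not entailed.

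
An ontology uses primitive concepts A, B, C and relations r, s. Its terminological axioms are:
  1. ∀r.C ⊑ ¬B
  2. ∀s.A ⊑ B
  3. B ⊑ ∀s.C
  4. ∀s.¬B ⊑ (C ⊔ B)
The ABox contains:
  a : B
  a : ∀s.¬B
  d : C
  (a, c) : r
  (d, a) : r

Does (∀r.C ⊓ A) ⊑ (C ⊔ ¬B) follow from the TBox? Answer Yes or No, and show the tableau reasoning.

Yes

1. (∀r.C ⊓ A) ⊑ (C ⊔ ¬B)  ⇔  ((∀r.C ⊓ A) ⊓ (¬C ⊓ B)) unsat w.r.t. T
   all branches close; clash {B, ¬B} at x₀
2. Hence (∀r.C ⊓ A) ⊑ (C ⊔ ¬B): entailed.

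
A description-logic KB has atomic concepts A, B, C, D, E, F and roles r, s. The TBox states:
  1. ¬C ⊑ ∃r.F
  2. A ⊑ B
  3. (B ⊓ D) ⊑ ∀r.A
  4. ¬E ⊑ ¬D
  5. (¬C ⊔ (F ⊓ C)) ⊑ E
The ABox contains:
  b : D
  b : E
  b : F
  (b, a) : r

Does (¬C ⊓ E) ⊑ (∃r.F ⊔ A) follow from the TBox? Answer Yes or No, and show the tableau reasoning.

Yes

1. (¬C ⊓ E) ⊑ (∃r.F ⊔ A)  ⇔  ((¬C ⊓ E) ⊓ (∀r.¬F ⊓ ¬A)) unsat w.r.t. T
   all branches close; clash {F, ¬F} at an ∃-successor
2. Hence (¬C ⊓ E) ⊑ (∃r.F ⊔ A): entailed.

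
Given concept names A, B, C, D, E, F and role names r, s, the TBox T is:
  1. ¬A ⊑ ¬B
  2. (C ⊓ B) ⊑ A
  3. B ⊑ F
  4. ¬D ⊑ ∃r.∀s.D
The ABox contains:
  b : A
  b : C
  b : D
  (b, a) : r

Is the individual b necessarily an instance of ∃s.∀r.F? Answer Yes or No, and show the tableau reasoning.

No

1. b : ∃s.∀r.F?  L(b) = {A, C, D} ∪ {∀s.∃r.¬F}
   open: L(b) ⊇ {A, C, D, ¬B, ∀s.∃r.¬F} — b ∉ ∃s.∀r.F possible
2. Hence b : ∃s.∀r.F: not entailed.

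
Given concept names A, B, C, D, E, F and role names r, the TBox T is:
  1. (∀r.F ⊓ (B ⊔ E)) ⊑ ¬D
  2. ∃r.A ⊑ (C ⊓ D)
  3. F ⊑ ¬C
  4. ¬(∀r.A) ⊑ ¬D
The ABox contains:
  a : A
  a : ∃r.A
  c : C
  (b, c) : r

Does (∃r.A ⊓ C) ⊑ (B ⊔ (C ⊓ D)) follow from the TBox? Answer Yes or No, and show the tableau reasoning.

1. (∃r.A ⊓ C) ⊑ (B ⊔ (C ⊓ D))  ⇔  ((∃r.A ⊓ C) ⊓ (¬B ⊓ (¬C ⊔ ¬D))) unsat w.r.t. T
   all branches close; clash {C, ¬C} at x₀
2. Hence (∃r.A ⊓ C) ⊑ (B ⊔ (C ⊓ D)): entailed.

Yes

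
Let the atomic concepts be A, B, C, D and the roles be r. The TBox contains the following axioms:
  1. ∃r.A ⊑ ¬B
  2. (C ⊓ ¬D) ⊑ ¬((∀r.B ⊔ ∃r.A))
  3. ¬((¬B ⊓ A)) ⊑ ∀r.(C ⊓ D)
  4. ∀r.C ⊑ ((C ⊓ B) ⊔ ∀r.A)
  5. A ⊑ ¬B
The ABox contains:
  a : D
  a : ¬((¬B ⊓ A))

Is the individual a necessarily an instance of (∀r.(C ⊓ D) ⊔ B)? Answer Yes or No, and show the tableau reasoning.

1. a : (∀r.(C ⊓ D) ⊔ B)?  L(a) = {D, ¬((¬B ⊓ A))} ∪ {(∃r.(¬C ⊔ ¬D) ⊓ ¬B)}
   clash {A, ¬A} at an ∃-successor — a ∈ (∀r.(C ⊓ D) ⊔ B)
2. Hence a : (∀r.(C ⊓ D) ⊔ B): entailed.

Yes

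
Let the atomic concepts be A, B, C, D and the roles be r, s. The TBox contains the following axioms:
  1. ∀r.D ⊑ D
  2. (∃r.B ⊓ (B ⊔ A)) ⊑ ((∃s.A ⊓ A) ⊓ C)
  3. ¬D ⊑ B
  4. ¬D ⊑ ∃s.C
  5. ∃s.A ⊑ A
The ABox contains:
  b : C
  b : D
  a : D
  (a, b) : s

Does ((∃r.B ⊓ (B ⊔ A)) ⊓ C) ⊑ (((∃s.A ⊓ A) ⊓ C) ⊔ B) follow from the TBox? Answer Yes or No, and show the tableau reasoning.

Yes

1. ((∃r.B ⊓ (B ⊔ A)) ⊓ C) ⊑ (((∃s.A ⊓ A) ⊓ C) ⊔ B)  ⇔  (((∃r.B ⊓ (B ⊔ A)) ⊓ C) ⊓ (((∀s.¬A ⊔ ¬A) ⊔ ¬C) ⊓ ¬B)) unsat w.r.t. T
   all branches close; clash {B, ¬B} at x₀
2. Hence ((∃r.B ⊓ (B ⊔ A)) ⊓ C) ⊑ (((∃s.A ⊓ A) ⊓ C) ⊔ B): entailed.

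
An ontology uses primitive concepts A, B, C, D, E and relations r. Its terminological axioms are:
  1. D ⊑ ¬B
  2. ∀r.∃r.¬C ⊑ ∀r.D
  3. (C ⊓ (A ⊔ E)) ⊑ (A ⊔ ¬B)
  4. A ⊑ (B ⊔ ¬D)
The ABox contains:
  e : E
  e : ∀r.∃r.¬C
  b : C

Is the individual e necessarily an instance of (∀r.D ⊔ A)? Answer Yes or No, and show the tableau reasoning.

Yes

1. e : (∀r.D ⊔ A)?  L(e) = {E, ∀r.∃r.¬C} ∪ {(∃r.¬D ⊓ ¬A)}
   clash {D, ¬D} at an ∃-successor — e ∈ (∀r.D ⊔ A)
2. Hence e : (∀r.D ⊔ A): entailed.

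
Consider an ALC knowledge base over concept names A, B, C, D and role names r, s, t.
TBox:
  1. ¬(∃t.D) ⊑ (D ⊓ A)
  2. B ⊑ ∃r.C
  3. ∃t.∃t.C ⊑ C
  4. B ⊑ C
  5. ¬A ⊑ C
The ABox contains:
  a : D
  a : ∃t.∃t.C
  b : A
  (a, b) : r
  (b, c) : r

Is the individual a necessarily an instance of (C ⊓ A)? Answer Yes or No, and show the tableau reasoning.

No

1. a : (C ⊓ A)?  L(a) = {D, ∃t.∃t.C} ∪ {(¬C ⊔ ¬A)}
   apply at a: ∃t.∃t.C⊑C
   open: L(a) ⊇ {C, D, ¬A, ¬B, ∃t.D, …} (+ ∃-successors) — a ∉ (C ⊓ A) possible
2. Hence a : (C ⊓ A): not entailed.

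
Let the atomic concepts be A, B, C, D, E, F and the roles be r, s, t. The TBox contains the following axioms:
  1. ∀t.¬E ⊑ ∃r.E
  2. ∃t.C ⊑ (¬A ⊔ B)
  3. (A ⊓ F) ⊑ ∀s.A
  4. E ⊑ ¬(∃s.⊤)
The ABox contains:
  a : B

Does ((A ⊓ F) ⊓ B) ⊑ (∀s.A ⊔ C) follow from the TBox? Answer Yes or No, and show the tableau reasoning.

1. ((A ⊓ F) ⊓ B) ⊑ (∀s.A ⊔ C)  ⇔  (((A ⊓ F) ⊓ B) ⊓ (∃s.¬A ⊓ ¬C)) unsat w.r.t. T
   all branches close; clash ⊥ at an ∃-successor
2. Hence ((A ⊓ F) ⊓ B) ⊑ (∀s.A ⊔ C): entailed.

Yes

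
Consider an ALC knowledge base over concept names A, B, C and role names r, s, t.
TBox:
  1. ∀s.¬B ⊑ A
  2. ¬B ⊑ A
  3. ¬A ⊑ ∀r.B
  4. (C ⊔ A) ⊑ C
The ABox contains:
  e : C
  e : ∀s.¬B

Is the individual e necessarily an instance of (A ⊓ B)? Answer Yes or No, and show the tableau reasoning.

1. e : (A ⊓ B)?  L(e) = {C, ∀s.¬B} ∪ {(¬A ⊔ ¬B)}
   apply at e: ∀s.¬B⊑A
   open: L(e) ⊇ {A, C, ¬B, ∀s.¬B} — e ∉ (A ⊓ B) possible
2. Hence e : (A ⊓ B): not entailed.

No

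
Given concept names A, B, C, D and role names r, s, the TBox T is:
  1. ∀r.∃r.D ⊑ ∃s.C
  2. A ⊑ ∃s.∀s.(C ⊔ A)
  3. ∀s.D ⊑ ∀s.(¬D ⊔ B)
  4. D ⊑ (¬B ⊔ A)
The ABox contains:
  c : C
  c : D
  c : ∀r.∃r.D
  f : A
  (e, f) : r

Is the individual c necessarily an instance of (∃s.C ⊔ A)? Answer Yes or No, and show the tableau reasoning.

1. c : (∃s.C ⊔ A)?  L(c) = {C, D, ∀r.∃r.D} ∪ {(∀s.¬C ⊓ ¬A)}
   clash {A, ¬A} at c — c ∈ (∃s.C ⊔ A)
2. Hence c : (∃s.C ⊔ A): entailed.

Yes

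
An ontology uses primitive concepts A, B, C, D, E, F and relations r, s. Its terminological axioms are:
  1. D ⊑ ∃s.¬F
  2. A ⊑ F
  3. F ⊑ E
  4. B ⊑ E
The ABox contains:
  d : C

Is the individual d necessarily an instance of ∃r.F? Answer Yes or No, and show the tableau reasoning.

1. d : ∃r.F?  L(d) = {C} ∪ {∀r.¬F}
   open: L(d) ⊇ {C, ¬A, ¬B, ¬D, ¬F, …} — d ∉ ∃r.F possible
2. Hence d : ∃r.F: not entailed.

No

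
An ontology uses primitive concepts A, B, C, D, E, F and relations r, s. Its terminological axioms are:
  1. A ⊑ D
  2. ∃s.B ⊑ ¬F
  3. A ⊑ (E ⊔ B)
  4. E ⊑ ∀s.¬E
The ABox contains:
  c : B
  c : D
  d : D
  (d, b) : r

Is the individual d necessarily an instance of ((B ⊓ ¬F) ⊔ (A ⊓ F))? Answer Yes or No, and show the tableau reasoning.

1. d : ((B ⊓ ¬F) ⊔ (A ⊓ F))?  L(d) = {D} ∪ {((¬B ⊔ F) ⊓ (¬A ⊔ ¬F))}
   open: L(d) ⊇ {D, ¬A, ¬B, ¬E, ∀s.¬B} — d ∉ ((B ⊓ ¬F) ⊔ (A ⊓ F)) possible
2. Hence d : ((B ⊓ ¬F) ⊔ (A ⊓ F)): not entailed.

No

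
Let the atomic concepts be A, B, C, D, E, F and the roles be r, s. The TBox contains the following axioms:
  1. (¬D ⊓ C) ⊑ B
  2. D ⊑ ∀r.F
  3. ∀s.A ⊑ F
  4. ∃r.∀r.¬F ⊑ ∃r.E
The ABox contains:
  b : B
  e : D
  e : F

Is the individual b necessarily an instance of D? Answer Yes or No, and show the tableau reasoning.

1. b : D?  L(b) = {B} ∪ {¬D}
   open: L(b) ⊇ {B, ¬D, ∀r.∃r.F, ∃s.¬A} (+ ∃-successors) — b ∉ D possible
2. Hence b : D: not entailed.

No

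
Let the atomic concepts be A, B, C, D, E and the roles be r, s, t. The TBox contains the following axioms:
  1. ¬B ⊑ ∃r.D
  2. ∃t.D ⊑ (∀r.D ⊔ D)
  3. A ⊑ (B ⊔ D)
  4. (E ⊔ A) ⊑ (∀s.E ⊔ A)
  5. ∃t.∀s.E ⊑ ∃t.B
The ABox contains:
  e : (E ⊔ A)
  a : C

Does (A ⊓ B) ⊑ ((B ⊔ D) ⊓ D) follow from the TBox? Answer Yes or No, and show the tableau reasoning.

1. (A ⊓ B) ⊑ ((B ⊔ D) ⊓ D)  ⇔  ((A ⊓ B) ⊓ ((¬B ⊓ ¬D) ⊔ ¬D)) unsat w.r.t. T
   apply at x₀: A⊑(B ⊔ D)
   open: L(x₀) ⊇ {A, B, ¬D, ∀t.¬D, ∀t.∃s.¬E}
2. Hence (A ⊓ B) ⊑ ((B ⊔ D) ⊓ D): not entailed.

No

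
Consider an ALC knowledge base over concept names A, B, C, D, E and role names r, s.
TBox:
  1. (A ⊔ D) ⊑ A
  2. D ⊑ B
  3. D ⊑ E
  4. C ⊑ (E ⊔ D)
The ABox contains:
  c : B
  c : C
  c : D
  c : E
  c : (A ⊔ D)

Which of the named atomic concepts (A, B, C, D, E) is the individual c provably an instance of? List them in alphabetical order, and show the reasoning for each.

1. c : A?  L(c) = {B, C, D, E, (A ⊔ D)} ∪ {¬A}
   clash {A, ¬A} at c — c ∈ A
2. c : B?  L(c) = {B, C, D, E, (A ⊔ D)} ∪ {¬B}
   clash {B, ¬B} at c — c ∈ B
3. c : C?  L(c) = {B, C, D, E, (A ⊔ D)} ∪ {¬C}
   clash {C, ¬C} at c — c ∈ C
4. c : D?  L(c) = {B, C, D, E, (A ⊔ D)} ∪ {¬D}
   clash {D, ¬D} at c — c ∈ D
5. c : E?  L(c) = {B, C, D, E, (A ⊔ D)} ∪ {¬E}
   clash {E, ¬E} at c — c ∈ E
6. Entailed for c: {A, B, C, D, E}

{A, B, C, D, E}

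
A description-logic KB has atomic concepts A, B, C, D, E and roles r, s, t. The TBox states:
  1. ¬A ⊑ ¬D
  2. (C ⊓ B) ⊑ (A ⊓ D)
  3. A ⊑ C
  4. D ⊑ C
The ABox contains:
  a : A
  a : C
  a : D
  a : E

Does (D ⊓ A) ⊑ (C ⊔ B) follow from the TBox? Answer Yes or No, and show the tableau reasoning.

Yes

1. (D ⊓ A) ⊑ (C ⊔ B)  ⇔  ((D ⊓ A) ⊓ (¬C ⊓ ¬B)) unsat w.r.t. T
   all branches close; clash {C, ¬C} at x₀
2. Hence (D ⊓ A) ⊑ (C ⊔ B): entailed.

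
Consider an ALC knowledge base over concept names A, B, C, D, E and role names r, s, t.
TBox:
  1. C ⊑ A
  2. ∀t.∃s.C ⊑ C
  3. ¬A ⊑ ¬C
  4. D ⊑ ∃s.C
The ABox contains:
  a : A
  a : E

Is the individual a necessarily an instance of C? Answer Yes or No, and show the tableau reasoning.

No

1. a : C?  L(a) = {A, E} ∪ {¬C}
   open: L(a) ⊇ {A, E, ¬C, ¬D, ∃t.∀s.¬C} (+ ∃-successors) — a ∉ C possible
2. Hence a : C: not entailed.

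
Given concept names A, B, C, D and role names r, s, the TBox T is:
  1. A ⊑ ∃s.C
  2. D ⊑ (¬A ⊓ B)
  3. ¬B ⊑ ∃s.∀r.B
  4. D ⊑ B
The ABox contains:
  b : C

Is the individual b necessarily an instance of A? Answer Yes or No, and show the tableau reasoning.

No

1. b : A?  L(b) = {C} ∪ {¬A}
   open: L(b) ⊇ {B, C, ¬A, ¬D} — b ∉ A possible
2. Hence b : A: not entailed.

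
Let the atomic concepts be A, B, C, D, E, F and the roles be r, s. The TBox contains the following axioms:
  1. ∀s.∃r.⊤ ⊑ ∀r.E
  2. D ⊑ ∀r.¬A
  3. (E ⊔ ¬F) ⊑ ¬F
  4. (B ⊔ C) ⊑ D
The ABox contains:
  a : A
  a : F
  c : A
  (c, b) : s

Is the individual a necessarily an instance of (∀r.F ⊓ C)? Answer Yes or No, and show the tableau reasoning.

No

1. a : (∀r.F ⊓ C)?  L(a) = {A, F} ∪ {(∃r.¬F ⊔ ¬C)}
   open: L(a) ⊇ {A, F, ¬B, ¬C, ¬D, …} (+ ∃-successors) — a ∉ (∀r.F ⊓ C) possible
2. Hence a : (∀r.F ⊓ C): not entailed.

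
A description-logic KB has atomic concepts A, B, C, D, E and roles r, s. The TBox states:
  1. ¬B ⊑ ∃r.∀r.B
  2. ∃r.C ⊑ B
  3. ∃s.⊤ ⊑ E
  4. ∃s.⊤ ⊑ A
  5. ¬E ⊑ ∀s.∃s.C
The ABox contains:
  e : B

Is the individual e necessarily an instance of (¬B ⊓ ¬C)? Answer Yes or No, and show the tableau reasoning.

No

1. e : (¬B ⊓ ¬C)?  L(e) = {B} ∪ {(B ⊔ C)}
   open: L(e) ⊇ {B, E, ∀s.⊥} — e ∉ (¬B ⊓ ¬C) possible
2. Hence e : (¬B ⊓ ¬C): not entailed.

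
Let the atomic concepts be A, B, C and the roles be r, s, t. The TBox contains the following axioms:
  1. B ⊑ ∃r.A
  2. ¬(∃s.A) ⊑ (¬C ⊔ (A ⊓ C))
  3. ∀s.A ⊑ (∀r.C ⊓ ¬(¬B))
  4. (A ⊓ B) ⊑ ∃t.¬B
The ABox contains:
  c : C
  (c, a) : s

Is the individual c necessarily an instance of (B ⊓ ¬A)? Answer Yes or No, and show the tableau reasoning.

No

1. c : (B ⊓ ¬A)?  L(c) = {C} ∪ {(¬B ⊔ A)}
   open: L(c) ⊇ {C, ¬B, ∃s.A, ∃s.¬A} (+ ∃-successors) — c ∉ (B ⊓ ¬A) possible
2. Hence c : (B ⊓ ¬A): not entailed.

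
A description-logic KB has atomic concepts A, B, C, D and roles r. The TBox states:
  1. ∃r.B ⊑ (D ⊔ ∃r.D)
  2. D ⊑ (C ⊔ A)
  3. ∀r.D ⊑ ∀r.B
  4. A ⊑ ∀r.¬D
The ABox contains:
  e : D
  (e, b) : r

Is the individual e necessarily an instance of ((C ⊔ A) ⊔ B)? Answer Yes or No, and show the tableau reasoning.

1. e : ((C ⊔ A) ⊔ B)?  L(e) = {D} ∪ {((¬C ⊓ ¬A) ⊓ ¬B)}
   clash {A, ¬A} at e — e ∈ ((C ⊔ A) ⊔ B)
2. Hence e : ((C ⊔ A) ⊔ B): entailed.

Yes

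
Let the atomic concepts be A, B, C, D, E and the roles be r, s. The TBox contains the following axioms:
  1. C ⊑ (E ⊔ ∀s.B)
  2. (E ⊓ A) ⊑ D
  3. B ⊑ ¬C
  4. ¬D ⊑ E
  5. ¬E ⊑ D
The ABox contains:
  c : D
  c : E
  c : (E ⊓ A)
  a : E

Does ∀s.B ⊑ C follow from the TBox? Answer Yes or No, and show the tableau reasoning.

No

1. ∀s.B ⊑ C  ⇔  (∀s.B ⊓ ¬C) unsat w.r.t. T
   open: L(x₀) ⊇ {D, ¬C, ∀s.B}
2. Hence ∀s.B ⊑ C: not entailed.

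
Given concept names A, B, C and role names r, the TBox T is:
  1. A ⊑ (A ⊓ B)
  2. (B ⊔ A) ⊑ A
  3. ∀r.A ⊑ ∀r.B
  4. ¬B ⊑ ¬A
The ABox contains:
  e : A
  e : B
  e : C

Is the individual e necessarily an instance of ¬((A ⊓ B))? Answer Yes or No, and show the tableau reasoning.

No

1. e : ¬((A ⊓ B))?  L(e) = {A, B, C} ∪ {(A ⊓ B)}
   open: L(e) ⊇ {A, B, C, ∃r.¬A} (+ ∃-successors) — e ∉ ¬((A ⊓ B)) possible
2. Hence e : ¬((A ⊓ B)): not entailed.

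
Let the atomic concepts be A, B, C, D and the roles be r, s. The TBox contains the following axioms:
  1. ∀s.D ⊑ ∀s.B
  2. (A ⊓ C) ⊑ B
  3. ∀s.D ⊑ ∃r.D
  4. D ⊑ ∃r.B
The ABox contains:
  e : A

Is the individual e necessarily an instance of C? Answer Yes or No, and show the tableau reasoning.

1. e : C?  L(e) = {A} ∪ {¬C}
   open: L(e) ⊇ {A, ¬C, ¬D, ∃s.¬D} (+ ∃-successors) — e ∉ C possible
2. Hence e : C: not entailed.

No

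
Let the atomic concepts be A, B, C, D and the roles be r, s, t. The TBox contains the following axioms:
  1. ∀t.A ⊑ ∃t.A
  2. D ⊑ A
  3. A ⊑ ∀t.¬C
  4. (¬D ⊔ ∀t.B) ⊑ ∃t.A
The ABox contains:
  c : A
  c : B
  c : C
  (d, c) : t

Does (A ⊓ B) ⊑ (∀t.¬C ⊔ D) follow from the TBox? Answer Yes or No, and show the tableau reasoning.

1. (A ⊓ B) ⊑ (∀t.¬C ⊔ D)  ⇔  ((A ⊓ B) ⊓ (∃t.C ⊓ ¬D)) unsat w.r.t. T
   all branches close; clash {C, ¬C} at an ∃-successor
2. Hence (A ⊓ B) ⊑ (∀t.¬C ⊔ D): entailed.

Yes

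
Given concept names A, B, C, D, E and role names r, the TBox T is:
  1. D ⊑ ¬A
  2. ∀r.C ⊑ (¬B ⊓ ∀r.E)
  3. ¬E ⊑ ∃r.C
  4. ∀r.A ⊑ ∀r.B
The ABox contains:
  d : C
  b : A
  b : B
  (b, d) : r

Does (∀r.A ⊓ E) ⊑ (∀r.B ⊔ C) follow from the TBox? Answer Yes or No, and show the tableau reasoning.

1. (∀r.A ⊓ E) ⊑ (∀r.B ⊔ C)  ⇔  ((∀r.A ⊓ E) ⊓ (∃r.¬B ⊓ ¬C)) unsat w.r.t. T
   all branches close; clash {B, ¬B} at an ∃-successor
2. Hence (∀r.A ⊓ E) ⊑ (∀r.B ⊔ C): entailed.

Yes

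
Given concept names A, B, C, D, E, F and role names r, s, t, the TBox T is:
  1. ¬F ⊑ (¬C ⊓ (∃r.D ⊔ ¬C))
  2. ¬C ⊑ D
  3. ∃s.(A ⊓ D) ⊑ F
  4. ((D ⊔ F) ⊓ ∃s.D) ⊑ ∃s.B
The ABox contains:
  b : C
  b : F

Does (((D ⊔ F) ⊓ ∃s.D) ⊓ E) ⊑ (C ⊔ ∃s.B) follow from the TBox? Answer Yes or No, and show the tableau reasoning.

1. (((D ⊔ F) ⊓ ∃s.D) ⊓ E) ⊑ (C ⊔ ∃s.B)  ⇔  ((((D ⊔ F) ⊓ ∃s.D) ⊓ E) ⊓ (¬C ⊓ ∀s.¬B)) unsat w.r.t. T
   all branches close; clash {B, ¬B} at an ∃-successor
2. Hence (((D ⊔ F) ⊓ ∃s.D) ⊓ E) ⊑ (C ⊔ ∃s.B): entailed.

Yes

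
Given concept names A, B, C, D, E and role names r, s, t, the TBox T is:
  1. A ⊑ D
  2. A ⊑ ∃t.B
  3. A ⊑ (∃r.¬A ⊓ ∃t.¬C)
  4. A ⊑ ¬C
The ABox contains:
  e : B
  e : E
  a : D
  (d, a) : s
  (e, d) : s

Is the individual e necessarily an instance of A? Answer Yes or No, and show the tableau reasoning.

1. e : A?  L(e) = {B, E} ∪ {¬A}
   open: L(e) ⊇ {B, E, ¬A} — e ∉ A possible
2. Hence e : A: not entailed.

No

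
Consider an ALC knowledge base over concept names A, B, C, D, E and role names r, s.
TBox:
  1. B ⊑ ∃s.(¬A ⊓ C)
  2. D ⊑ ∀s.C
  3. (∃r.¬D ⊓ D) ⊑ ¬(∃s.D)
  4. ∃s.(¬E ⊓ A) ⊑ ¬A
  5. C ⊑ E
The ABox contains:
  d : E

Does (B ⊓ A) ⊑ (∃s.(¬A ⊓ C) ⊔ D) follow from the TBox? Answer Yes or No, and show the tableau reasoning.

Yes

1. (B ⊓ A) ⊑ (∃s.(¬A ⊓ C) ⊔ D)  ⇔  ((B ⊓ A) ⊓ (∀s.(A ⊔ ¬C) ⊓ ¬D)) unsat w.r.t. T
   all branches close; clash {A, ¬A} at x₀
2. Hence (B ⊓ A) ⊑ (∃s.(¬A ⊓ C) ⊔ D): entailed.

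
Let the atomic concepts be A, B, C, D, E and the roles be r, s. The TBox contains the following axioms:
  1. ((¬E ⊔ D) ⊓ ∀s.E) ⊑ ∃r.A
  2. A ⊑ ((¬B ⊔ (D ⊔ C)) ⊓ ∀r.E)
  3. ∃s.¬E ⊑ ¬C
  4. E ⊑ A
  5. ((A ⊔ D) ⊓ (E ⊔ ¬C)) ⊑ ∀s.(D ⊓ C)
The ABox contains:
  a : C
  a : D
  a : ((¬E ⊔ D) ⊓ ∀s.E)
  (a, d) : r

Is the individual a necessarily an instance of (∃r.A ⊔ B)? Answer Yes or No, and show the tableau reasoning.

Yes

1. a : (∃r.A ⊔ B)?  L(a) = {C, D, ((¬E ⊔ D) ⊓ ∀s.E)} ∪ {(∀r.¬A ⊓ ¬B)}
   clash {A, ¬A} at d — a ∈ (∃r.A ⊔ B)
2. Hence a : (∃r.A ⊔ B): entailed.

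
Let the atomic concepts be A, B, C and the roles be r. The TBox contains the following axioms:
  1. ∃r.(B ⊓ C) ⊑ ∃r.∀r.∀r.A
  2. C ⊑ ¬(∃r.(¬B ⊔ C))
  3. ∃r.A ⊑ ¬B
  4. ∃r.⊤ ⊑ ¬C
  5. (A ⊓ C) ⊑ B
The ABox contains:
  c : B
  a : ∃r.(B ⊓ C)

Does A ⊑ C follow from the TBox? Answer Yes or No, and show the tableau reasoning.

1. A ⊑ C  ⇔  (A ⊓ ¬C) unsat w.r.t. T
   open: L(x₀) ⊇ {A, ¬C, ∀r.(¬B ⊔ ¬C), ∀r.¬A}
2. Hence A ⊑ C: not entailed.

No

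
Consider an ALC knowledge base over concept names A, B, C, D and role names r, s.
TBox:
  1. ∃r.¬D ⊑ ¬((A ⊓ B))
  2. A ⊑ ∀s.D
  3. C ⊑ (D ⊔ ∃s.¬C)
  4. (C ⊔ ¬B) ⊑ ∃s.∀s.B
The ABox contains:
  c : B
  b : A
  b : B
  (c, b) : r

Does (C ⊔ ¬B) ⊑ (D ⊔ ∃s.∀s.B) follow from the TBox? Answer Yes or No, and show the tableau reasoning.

1. (C ⊔ ¬B) ⊑ (D ⊔ ∃s.∀s.B)  ⇔  ((C ⊔ ¬B) ⊓ (¬D ⊓ ∀s.∃s.¬B)) unsat w.r.t. T
   all branches close; clash {B, ¬B} at an ∃-successor
2. Hence (C ⊔ ¬B) ⊑ (D ⊔ ∃s.∀s.B): entailed.

Yes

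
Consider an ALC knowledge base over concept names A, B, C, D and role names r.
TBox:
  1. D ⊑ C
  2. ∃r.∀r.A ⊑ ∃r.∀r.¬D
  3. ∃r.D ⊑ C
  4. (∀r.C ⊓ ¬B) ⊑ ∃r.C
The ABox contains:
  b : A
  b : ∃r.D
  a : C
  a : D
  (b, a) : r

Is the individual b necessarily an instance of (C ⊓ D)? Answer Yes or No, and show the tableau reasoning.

1. b : (C ⊓ D)?  L(b) = {A, ∃r.D} ∪ {(¬C ⊔ ¬D)}
   apply at b: ∃r.D⊑C
   open: L(b) ⊇ {A, C, ¬D, ∀r.∃r.¬A, ∃r.D, …} (+ ∃-successors) — b ∉ (C ⊓ D) possible
2. Hence b : (C ⊓ D): not entailed.

No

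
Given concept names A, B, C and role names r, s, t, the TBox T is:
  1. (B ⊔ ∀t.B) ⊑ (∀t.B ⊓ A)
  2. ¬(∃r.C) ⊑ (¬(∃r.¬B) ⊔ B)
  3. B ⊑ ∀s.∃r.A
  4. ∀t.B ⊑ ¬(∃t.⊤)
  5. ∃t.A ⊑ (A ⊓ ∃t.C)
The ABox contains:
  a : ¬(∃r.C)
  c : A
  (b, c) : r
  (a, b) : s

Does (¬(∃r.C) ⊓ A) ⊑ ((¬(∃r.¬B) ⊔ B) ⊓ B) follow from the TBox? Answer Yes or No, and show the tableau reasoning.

No

1. (¬(∃r.C) ⊓ A) ⊑ ((¬(∃r.¬B) ⊔ B) ⊓ B)  ⇔  ((∀r.¬C ⊓ A) ⊓ ((∃r.¬B ⊓ ¬B) ⊔ ¬B)) unsat w.r.t. T
   apply at x₀: ¬(∃r.C)⊑(¬(∃r.¬B) ⊔ B)
   open: L(x₀) ⊇ {A, ¬B, ∀r.B, ∀r.¬C, ∀t.¬A, …} (+ ∃-successors)
2. Hence (¬(∃r.C) ⊓ A) ⊑ ((¬(∃r.¬B) ⊔ B) ⊓ B): not entailed.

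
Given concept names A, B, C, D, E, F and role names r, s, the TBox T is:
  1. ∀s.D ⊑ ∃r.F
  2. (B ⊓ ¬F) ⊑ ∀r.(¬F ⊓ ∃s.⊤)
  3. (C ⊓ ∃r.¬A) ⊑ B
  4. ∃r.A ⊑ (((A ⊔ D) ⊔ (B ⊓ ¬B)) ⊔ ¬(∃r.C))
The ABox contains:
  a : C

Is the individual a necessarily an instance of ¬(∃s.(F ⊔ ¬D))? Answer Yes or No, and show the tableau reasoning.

1. a : ¬(∃s.(F ⊔ ¬D))?  L(a) = {C} ∪ {∃s.(F ⊔ ¬D)}
   open: L(a) ⊇ {C, ¬B, ∀r.A, ∀r.¬A, ∃s.(F ⊔ ¬D), …} (+ ∃-successors) — a ∉ ¬(∃s.(F ⊔ ¬D)) possible
2. Hence a : ¬(∃s.(F ⊔ ¬D)): not entailed.

No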